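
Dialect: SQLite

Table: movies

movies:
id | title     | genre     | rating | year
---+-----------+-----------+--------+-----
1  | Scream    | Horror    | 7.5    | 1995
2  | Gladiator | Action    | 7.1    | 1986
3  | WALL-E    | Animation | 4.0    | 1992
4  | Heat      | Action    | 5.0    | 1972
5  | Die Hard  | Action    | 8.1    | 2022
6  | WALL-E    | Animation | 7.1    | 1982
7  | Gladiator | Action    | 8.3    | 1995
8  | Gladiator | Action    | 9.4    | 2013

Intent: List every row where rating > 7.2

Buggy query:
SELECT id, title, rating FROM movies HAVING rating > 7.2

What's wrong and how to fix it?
Bug: HAVING filters the output of aggregation, but this query has no GROUP BY and no aggregate functions, so SQLite rejects it (HAVING clause on a non-aggregate query); the condition here is per row

Fix: Use WHERE for row-level filtering

Corrected query:
SELECT id, title, rating FROM movies WHERE rating > 7.2

Result:
id | title     | rating
---+-----------+-------
1  | Scream    | 7.5   
5  | Die Hard  | 8.1   
7  | Gladiator | 8.3   
8  | Gladiator | 9.4   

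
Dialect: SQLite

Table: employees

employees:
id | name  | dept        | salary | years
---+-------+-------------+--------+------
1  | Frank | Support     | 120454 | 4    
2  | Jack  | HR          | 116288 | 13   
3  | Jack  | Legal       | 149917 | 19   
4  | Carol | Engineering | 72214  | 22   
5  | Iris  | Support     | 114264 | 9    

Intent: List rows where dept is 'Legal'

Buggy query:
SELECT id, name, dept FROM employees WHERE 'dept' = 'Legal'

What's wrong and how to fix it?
Bug: Single quotes denote string literals in SQL; the column name is being compared as a constant string

Fix: Remove the quotes around the column name (or use double quotes for an identifier)

Corrected query:
SELECT id, name, dept FROM employees WHERE dept = 'Legal'

Result:
id | name | dept 
---+------+------
3  | Jack | Legal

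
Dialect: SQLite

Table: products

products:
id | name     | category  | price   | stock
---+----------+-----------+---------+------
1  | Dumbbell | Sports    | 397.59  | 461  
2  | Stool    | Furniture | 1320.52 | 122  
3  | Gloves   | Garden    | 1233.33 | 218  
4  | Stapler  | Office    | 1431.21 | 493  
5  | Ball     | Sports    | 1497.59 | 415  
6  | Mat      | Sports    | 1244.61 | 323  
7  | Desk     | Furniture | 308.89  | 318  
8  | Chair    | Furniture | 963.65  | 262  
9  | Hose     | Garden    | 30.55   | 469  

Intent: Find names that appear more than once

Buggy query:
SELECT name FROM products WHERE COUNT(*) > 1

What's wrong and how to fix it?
Bug: COUNT(*) is an aggregate and cannot be used in WHERE

Fix: GROUP BY name, then filter groups with HAVING COUNT(*) > 1

Corrected query:
SELECT name FROM products GROUP BY name HAVING COUNT(*) > 1

Result:
(no rows)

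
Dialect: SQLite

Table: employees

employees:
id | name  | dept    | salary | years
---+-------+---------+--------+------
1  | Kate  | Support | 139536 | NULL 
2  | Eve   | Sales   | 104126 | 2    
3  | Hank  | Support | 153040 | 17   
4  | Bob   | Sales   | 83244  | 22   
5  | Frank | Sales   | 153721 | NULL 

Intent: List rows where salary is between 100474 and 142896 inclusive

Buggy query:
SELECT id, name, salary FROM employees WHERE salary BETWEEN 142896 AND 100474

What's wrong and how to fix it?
Bug: The bounds are reversed; BETWEEN a AND b requires a <= b to match anything

Fix: Write BETWEEN 100474 AND 142896

Corrected query:
SELECT id, name, salary FROM employees WHERE salary BETWEEN 100474 AND 142896

Result:
id | name | salary
---+------+-------
1  | Kate | 139536
2  | Eve  | 104126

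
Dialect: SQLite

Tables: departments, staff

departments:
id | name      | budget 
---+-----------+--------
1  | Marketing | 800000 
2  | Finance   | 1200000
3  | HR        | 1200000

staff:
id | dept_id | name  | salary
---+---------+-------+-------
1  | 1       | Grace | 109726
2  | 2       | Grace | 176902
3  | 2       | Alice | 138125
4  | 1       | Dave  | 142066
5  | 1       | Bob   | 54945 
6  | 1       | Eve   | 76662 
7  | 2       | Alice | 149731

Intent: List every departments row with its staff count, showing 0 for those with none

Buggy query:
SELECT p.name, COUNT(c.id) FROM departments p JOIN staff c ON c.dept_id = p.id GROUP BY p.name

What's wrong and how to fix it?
Bug: An inner join excludes parents with zero children

Fix: Use LEFT JOIN so parents without children still appear (COUNT(c.id) gives 0)

Corrected query:
SELECT p.name, COUNT(c.id) FROM departments p LEFT JOIN staff c ON c.dept_id = p.id GROUP BY p.name

Result:
name      | COUNT(c.id)
----------+------------
Finance   | 3          
HR        | 0          
Marketing | 4          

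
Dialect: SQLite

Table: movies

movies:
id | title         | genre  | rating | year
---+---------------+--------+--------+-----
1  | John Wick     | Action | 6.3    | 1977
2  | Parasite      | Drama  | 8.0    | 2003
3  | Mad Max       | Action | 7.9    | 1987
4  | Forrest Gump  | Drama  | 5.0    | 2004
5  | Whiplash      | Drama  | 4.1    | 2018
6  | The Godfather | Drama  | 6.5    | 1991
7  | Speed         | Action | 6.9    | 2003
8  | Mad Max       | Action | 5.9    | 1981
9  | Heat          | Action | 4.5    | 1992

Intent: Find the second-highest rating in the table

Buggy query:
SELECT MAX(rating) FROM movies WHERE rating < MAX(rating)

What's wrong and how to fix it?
Bug: MAX(rating) on the right of the comparison is an aggregate-in-WHERE error

Fix: Put the inner MAX in a scalar subquery

Corrected query:
SELECT MAX(rating) FROM movies WHERE rating < (SELECT MAX(rating) FROM movies)

Result:
MAX(rating)
-----------
7.9        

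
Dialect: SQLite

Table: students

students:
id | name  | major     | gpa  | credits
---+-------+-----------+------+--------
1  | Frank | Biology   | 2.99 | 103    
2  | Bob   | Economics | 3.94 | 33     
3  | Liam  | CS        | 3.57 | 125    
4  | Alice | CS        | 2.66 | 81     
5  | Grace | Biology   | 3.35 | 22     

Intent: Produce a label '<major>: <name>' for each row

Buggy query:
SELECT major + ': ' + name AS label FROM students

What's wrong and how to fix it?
Bug: SQLite uses || for string concatenation; + coerces text to numbers (yielding 0)

Fix: Replace + with || to concatenate text

Corrected query:
SELECT major || ': ' || name AS label FROM students

Result:
label         
--------------
Biology: Frank
Economics: Bob
CS: Liam      
CS: Alice     
Biology: Grace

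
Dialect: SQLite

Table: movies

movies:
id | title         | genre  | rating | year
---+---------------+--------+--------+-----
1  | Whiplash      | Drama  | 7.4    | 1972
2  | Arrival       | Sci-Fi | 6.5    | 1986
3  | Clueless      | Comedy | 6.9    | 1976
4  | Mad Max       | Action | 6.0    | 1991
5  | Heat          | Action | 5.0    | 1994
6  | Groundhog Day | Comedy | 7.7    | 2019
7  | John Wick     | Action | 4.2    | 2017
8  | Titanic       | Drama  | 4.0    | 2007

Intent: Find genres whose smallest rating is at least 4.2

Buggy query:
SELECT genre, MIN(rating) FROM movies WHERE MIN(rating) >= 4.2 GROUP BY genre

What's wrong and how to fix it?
Bug: Aggregates like MIN are computed per group after WHERE runs

Fix: Use HAVING for the per-group MIN condition

Corrected query:
SELECT genre, MIN(rating) FROM movies GROUP BY genre HAVING MIN(rating) >= 4.2

Result:
genre  | MIN(rating)
-------+------------
Action | 4.2        
Comedy | 6.9        
Sci-Fi | 6.5        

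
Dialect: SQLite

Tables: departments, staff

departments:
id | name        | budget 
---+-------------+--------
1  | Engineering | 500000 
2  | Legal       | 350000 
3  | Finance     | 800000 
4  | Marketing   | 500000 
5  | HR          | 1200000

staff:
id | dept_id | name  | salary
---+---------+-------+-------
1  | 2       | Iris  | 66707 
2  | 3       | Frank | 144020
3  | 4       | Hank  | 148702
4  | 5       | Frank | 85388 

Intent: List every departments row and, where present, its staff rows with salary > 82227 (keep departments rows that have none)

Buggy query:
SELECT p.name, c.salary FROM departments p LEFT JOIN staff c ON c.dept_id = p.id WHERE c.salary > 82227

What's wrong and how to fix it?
Bug: A WHERE condition on the right-hand table after LEFT JOIN drops unmatched parents

Fix: Put 'c.salary > 82227' in the JOIN's ON clause instead of WHERE

Corrected query:
SELECT p.name, c.salary FROM departments p LEFT JOIN staff c ON c.dept_id = p.id AND c.salary > 82227

Result:
name        | salary
------------+-------
Engineering | NULL  
Legal       | NULL  
Finance     | 144020
Marketing   | 148702
HR          | 85388 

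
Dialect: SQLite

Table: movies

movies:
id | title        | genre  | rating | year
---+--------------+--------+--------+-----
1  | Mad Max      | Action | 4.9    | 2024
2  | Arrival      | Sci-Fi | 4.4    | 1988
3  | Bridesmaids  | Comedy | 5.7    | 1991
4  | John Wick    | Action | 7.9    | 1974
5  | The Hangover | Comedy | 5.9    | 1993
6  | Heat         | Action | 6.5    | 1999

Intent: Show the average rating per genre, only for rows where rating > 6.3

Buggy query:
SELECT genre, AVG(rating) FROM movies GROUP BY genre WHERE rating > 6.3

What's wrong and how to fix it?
Bug: Row-level WHERE must come before GROUP BY in the clause order

Fix: Move the WHERE clause before GROUP BY

Corrected query:
SELECT genre, AVG(rating) FROM movies WHERE rating > 6.3 GROUP BY genre

Result:
genre  | AVG(rating)
-------+------------
Action | 7.2        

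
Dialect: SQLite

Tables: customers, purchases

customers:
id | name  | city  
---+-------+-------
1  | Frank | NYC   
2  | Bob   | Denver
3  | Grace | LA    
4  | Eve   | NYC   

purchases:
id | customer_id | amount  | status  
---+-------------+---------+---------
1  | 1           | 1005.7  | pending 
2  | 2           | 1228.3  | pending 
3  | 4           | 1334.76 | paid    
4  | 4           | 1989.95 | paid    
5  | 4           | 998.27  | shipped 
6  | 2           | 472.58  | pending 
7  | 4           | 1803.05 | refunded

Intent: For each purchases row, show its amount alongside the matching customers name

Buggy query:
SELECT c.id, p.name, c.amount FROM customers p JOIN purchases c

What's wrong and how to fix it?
Bug: JOIN with no ON clause produces a cartesian product; every purchases row pairs with every customers row

Fix: Add ON c.customer_id = p.id to the JOIN

Corrected query:
SELECT c.id, p.name, c.amount FROM customers p JOIN purchases c ON c.customer_id = p.id

Result:
id | name  | amount 
---+-------+--------
1  | Frank | 1005.7 
2  | Bob   | 1228.3 
3  | Eve   | 1334.76
4  | Eve   | 1989.95
5  | Eve   | 998.27 
6  | Bob   | 472.58 
7  | Eve   | 1803.05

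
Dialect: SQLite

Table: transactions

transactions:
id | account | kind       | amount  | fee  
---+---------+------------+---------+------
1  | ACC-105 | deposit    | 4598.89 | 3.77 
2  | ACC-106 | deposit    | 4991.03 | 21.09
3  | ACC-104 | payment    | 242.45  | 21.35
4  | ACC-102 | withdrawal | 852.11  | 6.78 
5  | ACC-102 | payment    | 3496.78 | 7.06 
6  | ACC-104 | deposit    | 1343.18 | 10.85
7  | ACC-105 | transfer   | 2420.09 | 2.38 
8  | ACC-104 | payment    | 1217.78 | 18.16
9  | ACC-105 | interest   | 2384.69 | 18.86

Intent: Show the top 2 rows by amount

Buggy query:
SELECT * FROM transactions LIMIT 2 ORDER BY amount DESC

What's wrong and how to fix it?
Bug: LIMIT must come after ORDER BY

Fix: Swap the clauses: ORDER BY first, then LIMIT

Corrected query:
SELECT * FROM transactions ORDER BY amount DESC LIMIT 2

Result:
id | account | kind    | amount  | fee  
---+---------+---------+---------+------
2  | ACC-106 | deposit | 4991.03 | 21.09
1  | ACC-105 | deposit | 4598.89 | 3.77 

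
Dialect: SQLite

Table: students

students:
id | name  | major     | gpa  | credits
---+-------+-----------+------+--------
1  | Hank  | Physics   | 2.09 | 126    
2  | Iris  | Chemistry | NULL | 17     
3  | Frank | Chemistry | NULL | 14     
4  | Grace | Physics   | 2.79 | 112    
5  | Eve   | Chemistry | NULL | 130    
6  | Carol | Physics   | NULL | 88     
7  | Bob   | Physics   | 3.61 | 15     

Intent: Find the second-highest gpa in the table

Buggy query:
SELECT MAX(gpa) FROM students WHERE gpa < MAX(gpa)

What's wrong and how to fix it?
Bug: MAX(gpa) on the right of the comparison is an aggregate-in-WHERE error

Fix: Compute the overall MAX in a subquery, then take MAX of rows below it

Corrected query:
SELECT MAX(gpa) FROM students WHERE gpa < (SELECT MAX(gpa) FROM students)

Result:
MAX(gpa)
--------
2.79    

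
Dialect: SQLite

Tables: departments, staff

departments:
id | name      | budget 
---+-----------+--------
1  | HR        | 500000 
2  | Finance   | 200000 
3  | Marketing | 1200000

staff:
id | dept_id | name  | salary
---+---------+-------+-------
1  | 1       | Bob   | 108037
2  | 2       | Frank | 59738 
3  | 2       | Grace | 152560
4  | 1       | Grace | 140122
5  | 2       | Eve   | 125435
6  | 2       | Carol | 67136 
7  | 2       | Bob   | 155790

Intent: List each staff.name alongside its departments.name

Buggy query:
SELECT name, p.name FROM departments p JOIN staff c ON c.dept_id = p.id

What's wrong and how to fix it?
Bug: 'name' exists in both joined tables, so the database can't tell which one is meant

Fix: Qualify the column with its table alias (c.name)

Corrected query:
SELECT c.name, p.name FROM departments p JOIN staff c ON c.dept_id = p.id

Result:
name  | name   
------+--------
Bob   | HR     
Frank | Finance
Grace | Finance
Grace | HR     
Eve   | Finance
Carol | Finance
Bob   | Finance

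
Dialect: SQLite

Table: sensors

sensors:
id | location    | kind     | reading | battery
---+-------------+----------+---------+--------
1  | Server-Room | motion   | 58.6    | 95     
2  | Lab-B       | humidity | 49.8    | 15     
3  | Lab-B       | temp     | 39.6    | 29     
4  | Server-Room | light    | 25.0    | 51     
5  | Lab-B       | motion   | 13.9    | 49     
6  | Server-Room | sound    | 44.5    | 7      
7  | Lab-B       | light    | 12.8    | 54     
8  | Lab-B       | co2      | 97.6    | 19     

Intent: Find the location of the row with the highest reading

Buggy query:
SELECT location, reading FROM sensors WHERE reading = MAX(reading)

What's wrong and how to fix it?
Bug: MAX(reading) is an aggregate and cannot be used directly in WHERE

Fix: Wrap MAX in a scalar subquery so WHERE compares against a single value

Corrected query:
SELECT location, reading FROM sensors WHERE reading = (SELECT MAX(reading) FROM sensors)

Result:
location | reading
---------+--------
Lab-B    | 97.6   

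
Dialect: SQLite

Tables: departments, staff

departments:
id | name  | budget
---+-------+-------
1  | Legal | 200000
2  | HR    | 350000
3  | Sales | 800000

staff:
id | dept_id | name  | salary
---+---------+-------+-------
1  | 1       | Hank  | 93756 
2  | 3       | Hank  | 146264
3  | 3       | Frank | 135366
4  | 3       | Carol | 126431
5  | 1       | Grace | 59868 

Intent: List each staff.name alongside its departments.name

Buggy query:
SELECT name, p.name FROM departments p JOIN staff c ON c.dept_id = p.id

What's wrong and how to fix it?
Bug: 'name' exists in both joined tables, so the database can't tell which one is meant

Fix: Prefix ambiguous columns with the table alias

Corrected query:
SELECT c.name, p.name FROM departments p JOIN staff c ON c.dept_id = p.id

Result:
name  | name 
------+------
Hank  | Legal
Hank  | Sales
Frank | Sales
Carol | Sales
Grace | Legal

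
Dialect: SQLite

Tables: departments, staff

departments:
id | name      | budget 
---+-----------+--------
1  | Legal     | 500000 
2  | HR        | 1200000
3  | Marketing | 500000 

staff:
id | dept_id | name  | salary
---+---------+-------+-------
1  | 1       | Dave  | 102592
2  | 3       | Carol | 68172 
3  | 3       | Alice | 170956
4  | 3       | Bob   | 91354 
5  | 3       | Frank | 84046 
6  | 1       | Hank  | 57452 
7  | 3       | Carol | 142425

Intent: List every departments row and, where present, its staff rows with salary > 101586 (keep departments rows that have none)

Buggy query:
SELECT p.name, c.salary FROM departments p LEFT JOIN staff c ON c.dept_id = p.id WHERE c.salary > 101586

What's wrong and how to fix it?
Bug: Filtering c.salary in WHERE discards the NULL rows produced by LEFT JOIN, turning it into an inner join

Fix: Move the right-table condition into the ON clause so unmatched parents are kept

Corrected query:
SELECT p.name, c.salary FROM departments p LEFT JOIN staff c ON c.dept_id = p.id AND c.salary > 101586

Result:
name      | salary
----------+-------
Legal     | 102592
HR        | NULL  
Marketing | 142425
Marketing | 170956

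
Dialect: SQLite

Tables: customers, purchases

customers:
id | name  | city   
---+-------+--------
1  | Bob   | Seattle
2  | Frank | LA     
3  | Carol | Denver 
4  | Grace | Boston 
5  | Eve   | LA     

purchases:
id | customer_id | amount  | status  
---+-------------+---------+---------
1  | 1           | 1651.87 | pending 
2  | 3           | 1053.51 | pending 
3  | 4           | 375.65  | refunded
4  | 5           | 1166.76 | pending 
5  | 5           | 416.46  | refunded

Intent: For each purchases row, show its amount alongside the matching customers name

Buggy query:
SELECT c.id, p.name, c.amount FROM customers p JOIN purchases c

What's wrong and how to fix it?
Bug: Missing join condition: each purchases row is matched to all customers rows instead of just its own

Fix: Specify the join condition linking the foreign key to the parent id

Corrected query:
SELECT c.id, p.name, c.amount FROM customers p JOIN purchases c ON c.customer_id = p.id

Result:
id | name  | amount 
---+-------+--------
1  | Bob   | 1651.87
2  | Carol | 1053.51
3  | Grace | 375.65 
4  | Eve   | 1166.76
5  | Eve   | 416.46 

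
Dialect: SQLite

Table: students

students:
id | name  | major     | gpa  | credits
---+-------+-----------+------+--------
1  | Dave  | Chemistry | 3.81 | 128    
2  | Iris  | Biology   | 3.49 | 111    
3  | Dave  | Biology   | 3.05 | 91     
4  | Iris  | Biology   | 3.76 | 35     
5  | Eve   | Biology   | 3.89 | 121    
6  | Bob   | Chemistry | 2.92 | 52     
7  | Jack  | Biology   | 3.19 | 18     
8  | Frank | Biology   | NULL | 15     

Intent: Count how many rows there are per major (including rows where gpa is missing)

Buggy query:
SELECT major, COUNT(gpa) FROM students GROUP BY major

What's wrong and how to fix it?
Bug: COUNT(column) counts non-NULL values only; rows with NULL gpa aren't counted

Fix: Use COUNT(*) to count all rows regardless of NULL

Corrected query:
SELECT major, COUNT(*) FROM students GROUP BY major

Result:
major     | COUNT(*)
----------+---------
Biology   | 6       
Chemistry | 2       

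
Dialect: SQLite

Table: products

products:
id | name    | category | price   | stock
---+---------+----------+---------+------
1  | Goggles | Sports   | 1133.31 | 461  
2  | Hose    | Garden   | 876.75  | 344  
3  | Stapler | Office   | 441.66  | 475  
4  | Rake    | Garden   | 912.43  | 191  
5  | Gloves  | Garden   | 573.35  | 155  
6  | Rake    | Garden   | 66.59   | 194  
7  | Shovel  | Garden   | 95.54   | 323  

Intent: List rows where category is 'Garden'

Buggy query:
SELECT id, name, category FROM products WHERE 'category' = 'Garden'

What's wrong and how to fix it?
Bug: 'category' in single quotes is a string literal, not the column; the comparison is literal-vs-literal and never true

Fix: Reference the column as category without single quotes

Corrected query:
SELECT id, name, category FROM products WHERE category = 'Garden'

Result:
id | name   | category
---+--------+---------
2  | Hose   | Garden  
4  | Rake   | Garden  
5  | Gloves | Garden  
6  | Rake   | Garden  
7  | Shovel | Garden  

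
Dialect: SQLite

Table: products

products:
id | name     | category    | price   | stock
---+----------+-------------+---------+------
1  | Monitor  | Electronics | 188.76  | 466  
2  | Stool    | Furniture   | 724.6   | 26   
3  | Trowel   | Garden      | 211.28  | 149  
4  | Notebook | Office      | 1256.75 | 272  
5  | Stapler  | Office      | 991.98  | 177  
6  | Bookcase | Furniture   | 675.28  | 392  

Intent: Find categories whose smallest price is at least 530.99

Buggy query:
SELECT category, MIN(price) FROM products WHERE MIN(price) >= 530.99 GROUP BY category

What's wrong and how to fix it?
Bug: MIN() in WHERE is a misuse of aggregate

Fix: Use HAVING for the per-group MIN condition

Corrected query:
SELECT category, MIN(price) FROM products GROUP BY category HAVING MIN(price) >= 530.99

Result:
category  | MIN(price)
----------+-----------
Furniture | 675.28    
Office    | 991.98    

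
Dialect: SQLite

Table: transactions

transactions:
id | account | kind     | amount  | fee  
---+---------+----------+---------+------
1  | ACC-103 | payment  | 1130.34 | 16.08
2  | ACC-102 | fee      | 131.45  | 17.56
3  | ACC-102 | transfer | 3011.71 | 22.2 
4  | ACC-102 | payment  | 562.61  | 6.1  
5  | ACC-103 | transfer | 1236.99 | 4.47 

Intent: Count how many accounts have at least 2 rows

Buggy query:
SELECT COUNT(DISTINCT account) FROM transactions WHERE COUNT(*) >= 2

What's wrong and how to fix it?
Bug: WHERE filters individual rows, not groups, so a group-level COUNT is invalid there

Fix: Use a subquery that GROUPs and filters with HAVING, then count its rows

Corrected query:
SELECT COUNT(*) FROM (SELECT account FROM transactions GROUP BY account HAVING COUNT(*) >= 2)

Result:
COUNT(*)
--------
2       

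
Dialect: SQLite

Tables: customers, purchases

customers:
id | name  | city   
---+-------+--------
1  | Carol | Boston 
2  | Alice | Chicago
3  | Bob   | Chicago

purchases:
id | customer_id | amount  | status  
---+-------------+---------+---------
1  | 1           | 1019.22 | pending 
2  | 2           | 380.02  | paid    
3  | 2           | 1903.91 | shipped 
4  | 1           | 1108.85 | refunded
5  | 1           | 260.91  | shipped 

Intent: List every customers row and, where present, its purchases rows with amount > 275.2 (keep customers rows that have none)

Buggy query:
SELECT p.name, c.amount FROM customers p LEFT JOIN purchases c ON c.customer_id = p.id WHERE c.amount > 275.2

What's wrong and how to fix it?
Bug: Filtering c.amount in WHERE discards the NULL rows produced by LEFT JOIN, turning it into an inner join

Fix: Put 'c.amount > 275.2' in the JOIN's ON clause instead of WHERE

Corrected query:
SELECT p.name, c.amount FROM customers p LEFT JOIN purchases c ON c.customer_id = p.id AND c.amount > 275.2

Result:
name  | amount 
------+--------
Carol | 1019.22
Carol | 1108.85
Alice | 380.02 
Alice | 1903.91
Bob   | NULL   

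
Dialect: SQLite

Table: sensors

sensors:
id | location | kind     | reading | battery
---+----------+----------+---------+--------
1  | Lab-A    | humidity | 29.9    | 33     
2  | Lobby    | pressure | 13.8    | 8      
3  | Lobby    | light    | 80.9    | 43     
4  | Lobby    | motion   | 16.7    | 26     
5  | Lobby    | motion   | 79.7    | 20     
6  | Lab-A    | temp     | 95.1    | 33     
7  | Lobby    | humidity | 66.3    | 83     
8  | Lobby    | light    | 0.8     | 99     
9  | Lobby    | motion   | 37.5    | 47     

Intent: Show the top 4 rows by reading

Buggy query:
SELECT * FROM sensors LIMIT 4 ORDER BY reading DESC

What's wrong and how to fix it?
Bug: ORDER BY cannot follow LIMIT; LIMIT is the final clause

Fix: Swap the clauses: ORDER BY first, then LIMIT

Corrected query:
SELECT * FROM sensors ORDER BY reading DESC LIMIT 4

Result:
id | location | kind     | reading | battery
---+----------+----------+---------+--------
6  | Lab-A    | temp     | 95.1    | 33     
3  | Lobby    | light    | 80.9    | 43     
5  | Lobby    | motion   | 79.7    | 20     
7  | Lobby    | humidity | 66.3    | 83     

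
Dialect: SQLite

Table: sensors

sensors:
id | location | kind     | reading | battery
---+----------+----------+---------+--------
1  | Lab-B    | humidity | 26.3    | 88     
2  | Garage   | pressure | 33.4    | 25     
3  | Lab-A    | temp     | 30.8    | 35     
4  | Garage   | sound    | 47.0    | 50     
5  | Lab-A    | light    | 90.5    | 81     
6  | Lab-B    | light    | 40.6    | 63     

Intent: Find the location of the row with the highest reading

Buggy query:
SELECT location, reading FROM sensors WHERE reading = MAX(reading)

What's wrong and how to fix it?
Bug: MAX(reading) is an aggregate and cannot be used directly in WHERE

Fix: Wrap MAX in a scalar subquery so WHERE compares against a single value

Corrected query:
SELECT location, reading FROM sensors WHERE reading = (SELECT MAX(reading) FROM sensors)

Result:
location | reading
---------+--------
Lab-A    | 90.5   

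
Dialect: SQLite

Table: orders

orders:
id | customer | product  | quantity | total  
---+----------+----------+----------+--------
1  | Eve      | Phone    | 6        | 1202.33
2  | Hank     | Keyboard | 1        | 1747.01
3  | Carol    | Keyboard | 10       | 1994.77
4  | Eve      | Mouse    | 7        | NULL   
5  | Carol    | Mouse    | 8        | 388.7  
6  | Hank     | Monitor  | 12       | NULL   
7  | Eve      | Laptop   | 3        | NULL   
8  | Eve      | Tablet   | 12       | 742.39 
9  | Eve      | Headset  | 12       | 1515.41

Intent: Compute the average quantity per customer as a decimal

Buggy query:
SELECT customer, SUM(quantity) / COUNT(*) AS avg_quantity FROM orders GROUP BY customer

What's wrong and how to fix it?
Bug: Both operands are integers, so '/' performs integer division and truncates

Fix: Cast one side to REAL so the division keeps the fractional part

Corrected query:
SELECT customer, SUM(quantity) * 1.0 / COUNT(*) AS avg_quantity FROM orders GROUP BY customer

Result:
customer | avg_quantity
---------+-------------
Carol    | 9           
Eve      | 8           
Hank     | 6.5         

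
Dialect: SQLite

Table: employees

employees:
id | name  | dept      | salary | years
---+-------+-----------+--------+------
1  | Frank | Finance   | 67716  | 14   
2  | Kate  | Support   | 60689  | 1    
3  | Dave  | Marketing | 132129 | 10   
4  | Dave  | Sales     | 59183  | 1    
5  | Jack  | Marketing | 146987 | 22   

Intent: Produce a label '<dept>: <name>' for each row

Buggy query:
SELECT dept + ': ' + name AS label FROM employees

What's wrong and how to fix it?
Bug: '+' is numeric addition; on text columns SQLite converts them to 0 instead of concatenating

Fix: Use the || operator for string concatenation

Corrected query:
SELECT dept || ': ' || name AS label FROM employees

Result:
label          
---------------
Finance: Frank 
Support: Kate  
Marketing: Dave
Sales: Dave    
Marketing: Jack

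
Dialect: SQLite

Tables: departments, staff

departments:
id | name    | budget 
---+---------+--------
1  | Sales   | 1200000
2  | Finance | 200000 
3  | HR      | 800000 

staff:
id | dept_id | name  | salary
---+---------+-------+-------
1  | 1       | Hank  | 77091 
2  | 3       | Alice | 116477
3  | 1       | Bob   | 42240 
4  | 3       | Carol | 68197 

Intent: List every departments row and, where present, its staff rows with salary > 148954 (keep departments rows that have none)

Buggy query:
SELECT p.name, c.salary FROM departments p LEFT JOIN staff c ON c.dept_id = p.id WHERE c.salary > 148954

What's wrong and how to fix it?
Bug: A WHERE condition on the right-hand table after LEFT JOIN drops unmatched parents

Fix: Move the right-table condition into the ON clause so unmatched parents are kept

Corrected query:
SELECT p.name, c.salary FROM departments p LEFT JOIN staff c ON c.dept_id = p.id AND c.salary > 148954

Result:
name    | salary
--------+-------
Sales   | NULL  
Finance | NULL  
HR      | NULL  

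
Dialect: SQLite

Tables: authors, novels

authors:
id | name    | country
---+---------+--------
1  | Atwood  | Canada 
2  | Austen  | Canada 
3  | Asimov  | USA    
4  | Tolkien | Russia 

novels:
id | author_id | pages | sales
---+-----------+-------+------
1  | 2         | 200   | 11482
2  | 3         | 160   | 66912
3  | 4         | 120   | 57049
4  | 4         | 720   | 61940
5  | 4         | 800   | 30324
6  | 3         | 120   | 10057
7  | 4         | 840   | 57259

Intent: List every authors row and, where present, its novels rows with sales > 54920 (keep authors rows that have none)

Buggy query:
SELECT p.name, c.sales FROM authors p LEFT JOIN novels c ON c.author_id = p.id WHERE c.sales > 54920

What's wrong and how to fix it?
Bug: Filtering c.sales in WHERE discards the NULL rows produced by LEFT JOIN, turning it into an inner join

Fix: Put 'c.sales > 54920' in the JOIN's ON clause instead of WHERE

Corrected query:
SELECT p.name, c.sales FROM authors p LEFT JOIN novels c ON c.author_id = p.id AND c.sales > 54920

Result:
name    | sales
--------+------
Atwood  | NULL 
Austen  | NULL 
Asimov  | 66912
Tolkien | 57049
Tolkien | 57259
Tolkien | 61940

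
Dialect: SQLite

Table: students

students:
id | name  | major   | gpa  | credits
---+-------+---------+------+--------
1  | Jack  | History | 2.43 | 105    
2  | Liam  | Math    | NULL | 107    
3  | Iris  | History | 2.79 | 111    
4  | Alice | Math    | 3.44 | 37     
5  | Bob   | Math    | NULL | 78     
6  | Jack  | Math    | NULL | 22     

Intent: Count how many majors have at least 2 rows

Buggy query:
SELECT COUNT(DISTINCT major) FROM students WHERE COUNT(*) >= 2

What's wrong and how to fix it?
Bug: COUNT(*) cannot appear in WHERE; the per-group count doesn't exist yet

Fix: Group first with HAVING COUNT(*) >= 2, then COUNT the resulting groups

Corrected query:
SELECT COUNT(*) FROM (SELECT major FROM students GROUP BY major HAVING COUNT(*) >= 2)

Result:
COUNT(*)
--------
2       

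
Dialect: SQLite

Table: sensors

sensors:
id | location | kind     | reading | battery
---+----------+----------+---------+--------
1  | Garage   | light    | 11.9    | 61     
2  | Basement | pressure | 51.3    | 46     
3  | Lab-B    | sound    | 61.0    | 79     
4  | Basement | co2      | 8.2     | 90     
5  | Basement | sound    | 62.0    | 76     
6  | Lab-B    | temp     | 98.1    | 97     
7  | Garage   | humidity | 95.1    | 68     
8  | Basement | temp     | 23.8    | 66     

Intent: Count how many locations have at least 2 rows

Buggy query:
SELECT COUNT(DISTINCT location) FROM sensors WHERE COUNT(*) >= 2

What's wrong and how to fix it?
Bug: WHERE filters individual rows, not groups, so a group-level COUNT is invalid there

Fix: Use a subquery that GROUPs and filters with HAVING, then count its rows

Corrected query:
SELECT COUNT(*) FROM (SELECT location FROM sensors GROUP BY location HAVING COUNT(*) >= 2)

Result:
COUNT(*)
--------
3       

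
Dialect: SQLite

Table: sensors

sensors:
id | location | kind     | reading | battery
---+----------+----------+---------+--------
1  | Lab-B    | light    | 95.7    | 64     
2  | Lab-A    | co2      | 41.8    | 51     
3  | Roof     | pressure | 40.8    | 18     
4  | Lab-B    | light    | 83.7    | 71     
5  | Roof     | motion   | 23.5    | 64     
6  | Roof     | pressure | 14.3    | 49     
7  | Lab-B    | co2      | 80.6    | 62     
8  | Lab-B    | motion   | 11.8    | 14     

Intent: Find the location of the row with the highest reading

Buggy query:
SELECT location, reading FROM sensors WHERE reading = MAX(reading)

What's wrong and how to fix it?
Bug: MAX(reading) is an aggregate and cannot be used directly in WHERE

Fix: Use a subquery: WHERE reading = (SELECT MAX(reading) FROM sensors)

Corrected query:
SELECT location, reading FROM sensors WHERE reading = (SELECT MAX(reading) FROM sensors)

Result:
location | reading
---------+--------
Lab-B    | 95.7   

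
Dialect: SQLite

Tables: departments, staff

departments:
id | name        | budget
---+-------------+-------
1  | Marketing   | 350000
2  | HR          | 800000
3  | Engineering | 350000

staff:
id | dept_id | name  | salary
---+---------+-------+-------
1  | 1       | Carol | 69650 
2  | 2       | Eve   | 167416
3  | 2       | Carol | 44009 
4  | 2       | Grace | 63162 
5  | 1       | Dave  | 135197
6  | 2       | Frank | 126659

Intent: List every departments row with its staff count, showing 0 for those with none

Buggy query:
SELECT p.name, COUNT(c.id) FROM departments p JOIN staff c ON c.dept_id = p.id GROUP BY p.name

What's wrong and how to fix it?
Bug: INNER JOIN drops departments rows that have no matching staff rows

Fix: Use LEFT JOIN so parents without children still appear (COUNT(c.id) gives 0)

Corrected query:
SELECT p.name, COUNT(c.id) FROM departments p LEFT JOIN staff c ON c.dept_id = p.id GROUP BY p.name

Result:
name        | COUNT(c.id)
------------+------------
Engineering | 0          
HR          | 4          
Marketing   | 2          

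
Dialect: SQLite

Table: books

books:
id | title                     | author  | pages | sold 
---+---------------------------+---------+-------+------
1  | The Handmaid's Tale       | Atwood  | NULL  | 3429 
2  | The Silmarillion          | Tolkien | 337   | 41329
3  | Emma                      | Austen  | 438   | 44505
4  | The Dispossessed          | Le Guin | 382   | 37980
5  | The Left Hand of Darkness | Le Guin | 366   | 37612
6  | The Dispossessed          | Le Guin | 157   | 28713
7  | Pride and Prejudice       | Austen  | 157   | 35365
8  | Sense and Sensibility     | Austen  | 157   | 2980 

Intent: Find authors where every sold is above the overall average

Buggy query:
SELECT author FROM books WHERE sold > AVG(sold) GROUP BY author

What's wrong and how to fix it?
Bug: WHERE evaluates per row before aggregation, so AVG() is unavailable

Fix: Use a subquery for AVG and a HAVING MIN(...) filter so the condition holds for every row in the group

Corrected query:
SELECT author FROM books GROUP BY author HAVING MIN(sold) > (SELECT AVG(sold) FROM books)

Result:
author 
-------
Tolkien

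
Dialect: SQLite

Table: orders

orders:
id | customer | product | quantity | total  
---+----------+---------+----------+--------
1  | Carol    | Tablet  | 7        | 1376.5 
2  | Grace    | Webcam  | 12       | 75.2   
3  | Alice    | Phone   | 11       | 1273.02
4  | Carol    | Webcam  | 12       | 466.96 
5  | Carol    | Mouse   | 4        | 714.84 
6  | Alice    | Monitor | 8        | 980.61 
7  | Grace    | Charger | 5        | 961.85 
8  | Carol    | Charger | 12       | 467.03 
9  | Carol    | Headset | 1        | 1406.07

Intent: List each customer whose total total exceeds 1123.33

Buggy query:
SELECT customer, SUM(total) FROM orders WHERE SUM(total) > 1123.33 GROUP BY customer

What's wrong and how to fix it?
Bug: WHERE runs before GROUP BY, so aggregates aren't available there

Fix: Move the aggregate condition to a HAVING clause

Corrected query:
SELECT customer, SUM(total) FROM orders GROUP BY customer HAVING SUM(total) > 1123.33

Result:
customer | SUM(total)
---------+-----------
Alice    | 2253.63   
Carol    | 4431.4    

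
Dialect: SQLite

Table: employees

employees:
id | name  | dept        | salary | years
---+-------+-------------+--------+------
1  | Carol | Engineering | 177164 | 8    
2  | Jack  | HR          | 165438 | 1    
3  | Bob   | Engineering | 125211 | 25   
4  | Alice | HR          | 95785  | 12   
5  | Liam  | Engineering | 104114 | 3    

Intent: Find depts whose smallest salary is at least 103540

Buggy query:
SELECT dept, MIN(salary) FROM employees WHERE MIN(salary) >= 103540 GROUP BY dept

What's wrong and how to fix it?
Bug: Aggregates like MIN are computed per group after WHERE runs

Fix: Use HAVING for the per-group MIN condition

Corrected query:
SELECT dept, MIN(salary) FROM employees GROUP BY dept HAVING MIN(salary) >= 103540

Result:
dept        | MIN(salary)
------------+------------
Engineering | 104114     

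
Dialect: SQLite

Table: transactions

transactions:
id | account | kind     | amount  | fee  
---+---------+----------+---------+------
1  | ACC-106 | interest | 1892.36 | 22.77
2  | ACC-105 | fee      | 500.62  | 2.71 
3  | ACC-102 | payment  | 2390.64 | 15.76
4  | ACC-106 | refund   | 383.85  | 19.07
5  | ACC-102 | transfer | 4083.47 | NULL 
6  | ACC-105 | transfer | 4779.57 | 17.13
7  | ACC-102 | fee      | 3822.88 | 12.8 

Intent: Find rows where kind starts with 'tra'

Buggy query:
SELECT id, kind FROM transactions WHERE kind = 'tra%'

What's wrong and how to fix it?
Bug: Wildcards only work with LIKE; '=' treats '%' as a literal character

Fix: Use LIKE for wildcard pattern matching

Corrected query:
SELECT id, kind FROM transactions WHERE kind LIKE 'tra%'

Result:
id | kind    
---+---------
5  | transfer
6  | transfer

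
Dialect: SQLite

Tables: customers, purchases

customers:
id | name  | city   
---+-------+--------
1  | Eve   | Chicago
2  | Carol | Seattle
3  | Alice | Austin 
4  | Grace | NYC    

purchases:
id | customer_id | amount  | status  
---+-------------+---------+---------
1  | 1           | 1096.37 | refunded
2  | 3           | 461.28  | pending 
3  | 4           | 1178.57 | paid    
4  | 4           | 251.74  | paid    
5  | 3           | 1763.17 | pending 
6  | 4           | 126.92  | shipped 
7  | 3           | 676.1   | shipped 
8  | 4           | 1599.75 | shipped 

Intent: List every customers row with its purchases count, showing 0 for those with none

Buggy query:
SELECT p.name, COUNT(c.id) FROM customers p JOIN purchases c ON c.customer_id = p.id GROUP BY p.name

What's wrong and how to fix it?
Bug: INNER JOIN drops customers rows that have no matching purchases rows

Fix: Switch to LEFT JOIN to retain unmatched parent rows

Corrected query:
SELECT p.name, COUNT(c.id) FROM customers p LEFT JOIN purchases c ON c.customer_id = p.id GROUP BY p.name

Result:
name  | COUNT(c.id)
------+------------
Alice | 3          
Carol | 0          
Eve   | 1          
Grace | 4          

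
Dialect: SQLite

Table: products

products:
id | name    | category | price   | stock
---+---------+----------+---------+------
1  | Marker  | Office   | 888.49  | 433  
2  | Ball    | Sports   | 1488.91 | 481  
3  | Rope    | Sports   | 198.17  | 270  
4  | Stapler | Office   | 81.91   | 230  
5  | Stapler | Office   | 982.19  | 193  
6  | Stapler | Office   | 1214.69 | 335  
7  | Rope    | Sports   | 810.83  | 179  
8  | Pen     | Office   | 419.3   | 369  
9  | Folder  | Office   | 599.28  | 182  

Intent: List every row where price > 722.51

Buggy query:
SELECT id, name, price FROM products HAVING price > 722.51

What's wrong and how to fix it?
Bug: This is a non-aggregate query (no GROUP BY, no aggregates), so in SQLite the HAVING clause is invalid here; a row-level condition belongs in WHERE

Fix: Use WHERE for row-level filtering

Corrected query:
SELECT id, name, price FROM products WHERE price > 722.51

Result:
id | name    | price  
---+---------+--------
1  | Marker  | 888.49 
2  | Ball    | 1488.91
5  | Stapler | 982.19 
6  | Stapler | 1214.69
7  | Rope    | 810.83 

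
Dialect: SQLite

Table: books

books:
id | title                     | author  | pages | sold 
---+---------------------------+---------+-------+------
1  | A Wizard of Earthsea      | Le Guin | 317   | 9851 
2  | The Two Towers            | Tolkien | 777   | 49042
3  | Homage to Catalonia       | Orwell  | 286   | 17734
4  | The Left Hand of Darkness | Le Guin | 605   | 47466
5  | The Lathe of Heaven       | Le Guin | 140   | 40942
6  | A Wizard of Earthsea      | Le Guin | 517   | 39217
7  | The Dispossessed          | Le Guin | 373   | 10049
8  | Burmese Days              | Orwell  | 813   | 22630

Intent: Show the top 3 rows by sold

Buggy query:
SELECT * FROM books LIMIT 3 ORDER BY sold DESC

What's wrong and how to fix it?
Bug: LIMIT must come after ORDER BY

Fix: Sort with ORDER BY, then apply LIMIT

Corrected query:
SELECT * FROM books ORDER BY sold DESC LIMIT 3

Result:
id | title                     | author  | pages | sold 
---+---------------------------+---------+-------+------
2  | The Two Towers            | Tolkien | 777   | 49042
4  | The Left Hand of Darkness | Le Guin | 605   | 47466
5  | The Lathe of Heaven       | Le Guin | 140   | 40942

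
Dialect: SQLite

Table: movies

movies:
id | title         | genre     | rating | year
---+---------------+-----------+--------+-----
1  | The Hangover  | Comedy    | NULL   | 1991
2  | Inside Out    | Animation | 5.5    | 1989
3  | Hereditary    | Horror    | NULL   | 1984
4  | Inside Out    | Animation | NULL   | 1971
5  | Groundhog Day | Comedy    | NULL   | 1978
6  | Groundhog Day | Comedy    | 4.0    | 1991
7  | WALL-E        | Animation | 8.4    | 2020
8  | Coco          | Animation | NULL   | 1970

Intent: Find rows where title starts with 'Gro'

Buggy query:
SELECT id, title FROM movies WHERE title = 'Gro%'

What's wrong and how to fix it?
Bug: Wildcards only work with LIKE; '=' treats '%' as a literal character

Fix: Use LIKE for wildcard pattern matching

Corrected query:
SELECT id, title FROM movies WHERE title LIKE 'Gro%'

Result:
id | title        
---+--------------
5  | Groundhog Day
6  | Groundhog Day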